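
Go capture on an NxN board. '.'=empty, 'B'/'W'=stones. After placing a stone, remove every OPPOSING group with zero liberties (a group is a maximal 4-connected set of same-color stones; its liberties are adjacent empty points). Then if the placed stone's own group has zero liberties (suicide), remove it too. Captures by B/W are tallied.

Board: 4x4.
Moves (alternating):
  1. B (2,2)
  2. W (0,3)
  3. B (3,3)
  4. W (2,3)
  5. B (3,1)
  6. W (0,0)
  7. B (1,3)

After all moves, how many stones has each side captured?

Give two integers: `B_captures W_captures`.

Move 1: B@(2,2) -> caps B=0 W=0
Move 2: W@(0,3) -> caps B=0 W=0
Move 3: B@(3,3) -> caps B=0 W=0
Move 4: W@(2,3) -> caps B=0 W=0
Move 5: B@(3,1) -> caps B=0 W=0
Move 6: W@(0,0) -> caps B=0 W=0
Move 7: B@(1,3) -> caps B=1 W=0

Answer: 1 0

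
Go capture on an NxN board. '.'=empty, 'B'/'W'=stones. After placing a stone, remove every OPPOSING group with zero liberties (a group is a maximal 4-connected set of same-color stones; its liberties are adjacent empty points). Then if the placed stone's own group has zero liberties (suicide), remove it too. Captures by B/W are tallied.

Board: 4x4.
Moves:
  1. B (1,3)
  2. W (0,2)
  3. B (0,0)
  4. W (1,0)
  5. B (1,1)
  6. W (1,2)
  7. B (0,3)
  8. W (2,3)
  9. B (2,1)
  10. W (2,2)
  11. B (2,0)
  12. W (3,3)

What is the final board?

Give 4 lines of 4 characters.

Answer: B.W.
.BW.
BBWW
...W

Derivation:
Move 1: B@(1,3) -> caps B=0 W=0
Move 2: W@(0,2) -> caps B=0 W=0
Move 3: B@(0,0) -> caps B=0 W=0
Move 4: W@(1,0) -> caps B=0 W=0
Move 5: B@(1,1) -> caps B=0 W=0
Move 6: W@(1,2) -> caps B=0 W=0
Move 7: B@(0,3) -> caps B=0 W=0
Move 8: W@(2,3) -> caps B=0 W=2
Move 9: B@(2,1) -> caps B=0 W=2
Move 10: W@(2,2) -> caps B=0 W=2
Move 11: B@(2,0) -> caps B=1 W=2
Move 12: W@(3,3) -> caps B=1 W=2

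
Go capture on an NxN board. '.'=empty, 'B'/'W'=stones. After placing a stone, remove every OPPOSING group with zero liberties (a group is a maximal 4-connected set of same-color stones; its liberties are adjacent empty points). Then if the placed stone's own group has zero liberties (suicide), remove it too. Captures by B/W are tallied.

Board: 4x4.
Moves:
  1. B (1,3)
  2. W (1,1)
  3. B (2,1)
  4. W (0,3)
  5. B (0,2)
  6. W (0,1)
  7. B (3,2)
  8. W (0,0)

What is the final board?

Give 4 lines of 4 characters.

Move 1: B@(1,3) -> caps B=0 W=0
Move 2: W@(1,1) -> caps B=0 W=0
Move 3: B@(2,1) -> caps B=0 W=0
Move 4: W@(0,3) -> caps B=0 W=0
Move 5: B@(0,2) -> caps B=1 W=0
Move 6: W@(0,1) -> caps B=1 W=0
Move 7: B@(3,2) -> caps B=1 W=0
Move 8: W@(0,0) -> caps B=1 W=0

Answer: WWB.
.W.B
.B..
..B.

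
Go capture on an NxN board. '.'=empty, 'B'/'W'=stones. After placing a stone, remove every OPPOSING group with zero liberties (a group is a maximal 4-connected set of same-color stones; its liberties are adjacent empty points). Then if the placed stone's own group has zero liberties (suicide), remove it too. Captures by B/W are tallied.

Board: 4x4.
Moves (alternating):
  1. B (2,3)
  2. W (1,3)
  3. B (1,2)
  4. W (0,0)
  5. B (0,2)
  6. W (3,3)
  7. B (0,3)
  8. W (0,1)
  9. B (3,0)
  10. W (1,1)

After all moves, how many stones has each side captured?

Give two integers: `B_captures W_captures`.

Move 1: B@(2,3) -> caps B=0 W=0
Move 2: W@(1,3) -> caps B=0 W=0
Move 3: B@(1,2) -> caps B=0 W=0
Move 4: W@(0,0) -> caps B=0 W=0
Move 5: B@(0,2) -> caps B=0 W=0
Move 6: W@(3,3) -> caps B=0 W=0
Move 7: B@(0,3) -> caps B=1 W=0
Move 8: W@(0,1) -> caps B=1 W=0
Move 9: B@(3,0) -> caps B=1 W=0
Move 10: W@(1,1) -> caps B=1 W=0

Answer: 1 0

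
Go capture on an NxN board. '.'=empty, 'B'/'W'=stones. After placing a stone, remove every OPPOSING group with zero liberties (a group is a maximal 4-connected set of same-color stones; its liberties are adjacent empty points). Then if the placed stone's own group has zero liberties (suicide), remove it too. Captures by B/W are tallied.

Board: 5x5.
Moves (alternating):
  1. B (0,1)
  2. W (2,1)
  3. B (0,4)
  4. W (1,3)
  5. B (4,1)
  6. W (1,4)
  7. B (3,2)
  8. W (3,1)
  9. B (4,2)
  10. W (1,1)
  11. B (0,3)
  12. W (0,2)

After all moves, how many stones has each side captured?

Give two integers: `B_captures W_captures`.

Answer: 0 2

Derivation:
Move 1: B@(0,1) -> caps B=0 W=0
Move 2: W@(2,1) -> caps B=0 W=0
Move 3: B@(0,4) -> caps B=0 W=0
Move 4: W@(1,3) -> caps B=0 W=0
Move 5: B@(4,1) -> caps B=0 W=0
Move 6: W@(1,4) -> caps B=0 W=0
Move 7: B@(3,2) -> caps B=0 W=0
Move 8: W@(3,1) -> caps B=0 W=0
Move 9: B@(4,2) -> caps B=0 W=0
Move 10: W@(1,1) -> caps B=0 W=0
Move 11: B@(0,3) -> caps B=0 W=0
Move 12: W@(0,2) -> caps B=0 W=2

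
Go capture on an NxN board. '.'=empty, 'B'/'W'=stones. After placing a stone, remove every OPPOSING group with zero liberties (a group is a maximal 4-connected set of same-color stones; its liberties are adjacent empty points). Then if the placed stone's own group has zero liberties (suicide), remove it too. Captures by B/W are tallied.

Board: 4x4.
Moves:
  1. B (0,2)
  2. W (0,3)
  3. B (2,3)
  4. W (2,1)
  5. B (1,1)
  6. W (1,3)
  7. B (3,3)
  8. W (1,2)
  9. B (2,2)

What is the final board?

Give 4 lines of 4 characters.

Move 1: B@(0,2) -> caps B=0 W=0
Move 2: W@(0,3) -> caps B=0 W=0
Move 3: B@(2,3) -> caps B=0 W=0
Move 4: W@(2,1) -> caps B=0 W=0
Move 5: B@(1,1) -> caps B=0 W=0
Move 6: W@(1,3) -> caps B=0 W=0
Move 7: B@(3,3) -> caps B=0 W=0
Move 8: W@(1,2) -> caps B=0 W=0
Move 9: B@(2,2) -> caps B=3 W=0

Answer: ..B.
.B..
.WBB
...B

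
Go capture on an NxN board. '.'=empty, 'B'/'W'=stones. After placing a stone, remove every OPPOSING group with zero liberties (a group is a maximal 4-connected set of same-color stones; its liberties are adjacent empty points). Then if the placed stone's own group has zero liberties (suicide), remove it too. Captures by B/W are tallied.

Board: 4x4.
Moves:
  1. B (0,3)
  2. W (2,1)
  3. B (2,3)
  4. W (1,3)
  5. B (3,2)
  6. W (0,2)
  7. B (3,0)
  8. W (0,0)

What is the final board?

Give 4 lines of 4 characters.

Move 1: B@(0,3) -> caps B=0 W=0
Move 2: W@(2,1) -> caps B=0 W=0
Move 3: B@(2,3) -> caps B=0 W=0
Move 4: W@(1,3) -> caps B=0 W=0
Move 5: B@(3,2) -> caps B=0 W=0
Move 6: W@(0,2) -> caps B=0 W=1
Move 7: B@(3,0) -> caps B=0 W=1
Move 8: W@(0,0) -> caps B=0 W=1

Answer: W.W.
...W
.W.B
B.B.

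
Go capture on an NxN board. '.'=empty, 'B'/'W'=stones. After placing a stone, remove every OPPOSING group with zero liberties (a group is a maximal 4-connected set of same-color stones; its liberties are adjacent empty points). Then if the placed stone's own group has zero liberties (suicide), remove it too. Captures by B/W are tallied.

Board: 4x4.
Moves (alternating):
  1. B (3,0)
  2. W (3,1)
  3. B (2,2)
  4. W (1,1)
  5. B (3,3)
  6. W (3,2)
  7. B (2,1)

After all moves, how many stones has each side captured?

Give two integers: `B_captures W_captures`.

Answer: 2 0

Derivation:
Move 1: B@(3,0) -> caps B=0 W=0
Move 2: W@(3,1) -> caps B=0 W=0
Move 3: B@(2,2) -> caps B=0 W=0
Move 4: W@(1,1) -> caps B=0 W=0
Move 5: B@(3,3) -> caps B=0 W=0
Move 6: W@(3,2) -> caps B=0 W=0
Move 7: B@(2,1) -> caps B=2 W=0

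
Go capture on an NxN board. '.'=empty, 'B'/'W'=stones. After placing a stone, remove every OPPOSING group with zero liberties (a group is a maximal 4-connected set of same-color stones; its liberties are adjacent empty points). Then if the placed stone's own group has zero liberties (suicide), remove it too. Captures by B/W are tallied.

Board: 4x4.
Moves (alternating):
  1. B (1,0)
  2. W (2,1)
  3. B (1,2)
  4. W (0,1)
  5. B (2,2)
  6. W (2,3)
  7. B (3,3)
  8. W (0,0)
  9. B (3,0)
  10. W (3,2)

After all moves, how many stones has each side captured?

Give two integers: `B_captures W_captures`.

Answer: 0 1

Derivation:
Move 1: B@(1,0) -> caps B=0 W=0
Move 2: W@(2,1) -> caps B=0 W=0
Move 3: B@(1,2) -> caps B=0 W=0
Move 4: W@(0,1) -> caps B=0 W=0
Move 5: B@(2,2) -> caps B=0 W=0
Move 6: W@(2,3) -> caps B=0 W=0
Move 7: B@(3,3) -> caps B=0 W=0
Move 8: W@(0,0) -> caps B=0 W=0
Move 9: B@(3,0) -> caps B=0 W=0
Move 10: W@(3,2) -> caps B=0 W=1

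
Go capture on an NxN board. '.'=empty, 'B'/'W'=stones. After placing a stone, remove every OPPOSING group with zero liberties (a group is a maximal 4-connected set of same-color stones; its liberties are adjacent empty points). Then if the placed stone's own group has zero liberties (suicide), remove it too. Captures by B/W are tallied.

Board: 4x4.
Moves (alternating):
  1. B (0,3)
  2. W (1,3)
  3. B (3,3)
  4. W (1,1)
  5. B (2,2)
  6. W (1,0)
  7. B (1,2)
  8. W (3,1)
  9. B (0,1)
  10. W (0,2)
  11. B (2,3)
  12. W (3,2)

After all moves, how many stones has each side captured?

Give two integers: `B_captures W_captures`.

Move 1: B@(0,3) -> caps B=0 W=0
Move 2: W@(1,3) -> caps B=0 W=0
Move 3: B@(3,3) -> caps B=0 W=0
Move 4: W@(1,1) -> caps B=0 W=0
Move 5: B@(2,2) -> caps B=0 W=0
Move 6: W@(1,0) -> caps B=0 W=0
Move 7: B@(1,2) -> caps B=0 W=0
Move 8: W@(3,1) -> caps B=0 W=0
Move 9: B@(0,1) -> caps B=0 W=0
Move 10: W@(0,2) -> caps B=0 W=1
Move 11: B@(2,3) -> caps B=0 W=1
Move 12: W@(3,2) -> caps B=0 W=1

Answer: 0 1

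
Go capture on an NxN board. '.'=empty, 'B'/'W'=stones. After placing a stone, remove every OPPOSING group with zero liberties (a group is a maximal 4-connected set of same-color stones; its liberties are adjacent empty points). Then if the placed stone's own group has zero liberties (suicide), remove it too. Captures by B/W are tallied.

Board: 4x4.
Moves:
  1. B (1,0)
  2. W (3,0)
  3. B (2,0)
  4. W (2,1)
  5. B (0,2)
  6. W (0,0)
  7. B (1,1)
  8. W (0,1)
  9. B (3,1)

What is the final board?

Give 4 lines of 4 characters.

Answer: ..B.
BB..
BW..
.B..

Derivation:
Move 1: B@(1,0) -> caps B=0 W=0
Move 2: W@(3,0) -> caps B=0 W=0
Move 3: B@(2,0) -> caps B=0 W=0
Move 4: W@(2,1) -> caps B=0 W=0
Move 5: B@(0,2) -> caps B=0 W=0
Move 6: W@(0,0) -> caps B=0 W=0
Move 7: B@(1,1) -> caps B=0 W=0
Move 8: W@(0,1) -> caps B=0 W=0
Move 9: B@(3,1) -> caps B=1 W=0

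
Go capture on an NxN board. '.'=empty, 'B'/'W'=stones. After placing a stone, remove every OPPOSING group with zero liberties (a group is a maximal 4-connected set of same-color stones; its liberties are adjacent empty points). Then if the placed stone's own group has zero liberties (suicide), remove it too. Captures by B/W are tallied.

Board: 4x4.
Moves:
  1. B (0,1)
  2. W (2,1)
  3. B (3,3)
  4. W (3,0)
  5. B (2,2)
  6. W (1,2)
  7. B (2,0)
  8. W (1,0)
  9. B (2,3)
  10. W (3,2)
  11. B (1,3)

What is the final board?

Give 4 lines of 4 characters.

Answer: .B..
W.WB
.WBB
W.WB

Derivation:
Move 1: B@(0,1) -> caps B=0 W=0
Move 2: W@(2,1) -> caps B=0 W=0
Move 3: B@(3,3) -> caps B=0 W=0
Move 4: W@(3,0) -> caps B=0 W=0
Move 5: B@(2,2) -> caps B=0 W=0
Move 6: W@(1,2) -> caps B=0 W=0
Move 7: B@(2,0) -> caps B=0 W=0
Move 8: W@(1,0) -> caps B=0 W=1
Move 9: B@(2,3) -> caps B=0 W=1
Move 10: W@(3,2) -> caps B=0 W=1
Move 11: B@(1,3) -> caps B=0 W=1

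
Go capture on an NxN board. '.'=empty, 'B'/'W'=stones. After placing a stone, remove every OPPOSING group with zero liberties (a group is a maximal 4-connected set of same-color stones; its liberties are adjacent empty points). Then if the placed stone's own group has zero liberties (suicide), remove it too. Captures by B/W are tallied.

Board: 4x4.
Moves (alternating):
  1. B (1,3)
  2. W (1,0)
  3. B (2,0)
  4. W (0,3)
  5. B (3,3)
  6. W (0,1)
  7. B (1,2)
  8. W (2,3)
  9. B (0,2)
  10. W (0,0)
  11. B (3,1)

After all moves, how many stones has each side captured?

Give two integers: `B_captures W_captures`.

Move 1: B@(1,3) -> caps B=0 W=0
Move 2: W@(1,0) -> caps B=0 W=0
Move 3: B@(2,0) -> caps B=0 W=0
Move 4: W@(0,3) -> caps B=0 W=0
Move 5: B@(3,3) -> caps B=0 W=0
Move 6: W@(0,1) -> caps B=0 W=0
Move 7: B@(1,2) -> caps B=0 W=0
Move 8: W@(2,3) -> caps B=0 W=0
Move 9: B@(0,2) -> caps B=1 W=0
Move 10: W@(0,0) -> caps B=1 W=0
Move 11: B@(3,1) -> caps B=1 W=0

Answer: 1 0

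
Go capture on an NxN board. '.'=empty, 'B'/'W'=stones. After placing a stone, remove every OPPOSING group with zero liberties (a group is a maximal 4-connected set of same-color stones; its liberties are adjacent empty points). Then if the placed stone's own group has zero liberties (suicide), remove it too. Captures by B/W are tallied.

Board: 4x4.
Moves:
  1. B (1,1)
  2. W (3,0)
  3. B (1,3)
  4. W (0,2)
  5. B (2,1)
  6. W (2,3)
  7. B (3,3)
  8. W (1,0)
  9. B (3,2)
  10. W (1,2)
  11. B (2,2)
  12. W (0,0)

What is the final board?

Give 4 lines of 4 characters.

Move 1: B@(1,1) -> caps B=0 W=0
Move 2: W@(3,0) -> caps B=0 W=0
Move 3: B@(1,3) -> caps B=0 W=0
Move 4: W@(0,2) -> caps B=0 W=0
Move 5: B@(2,1) -> caps B=0 W=0
Move 6: W@(2,3) -> caps B=0 W=0
Move 7: B@(3,3) -> caps B=0 W=0
Move 8: W@(1,0) -> caps B=0 W=0
Move 9: B@(3,2) -> caps B=0 W=0
Move 10: W@(1,2) -> caps B=0 W=0
Move 11: B@(2,2) -> caps B=1 W=0
Move 12: W@(0,0) -> caps B=1 W=0

Answer: W.W.
WBWB
.BB.
W.BB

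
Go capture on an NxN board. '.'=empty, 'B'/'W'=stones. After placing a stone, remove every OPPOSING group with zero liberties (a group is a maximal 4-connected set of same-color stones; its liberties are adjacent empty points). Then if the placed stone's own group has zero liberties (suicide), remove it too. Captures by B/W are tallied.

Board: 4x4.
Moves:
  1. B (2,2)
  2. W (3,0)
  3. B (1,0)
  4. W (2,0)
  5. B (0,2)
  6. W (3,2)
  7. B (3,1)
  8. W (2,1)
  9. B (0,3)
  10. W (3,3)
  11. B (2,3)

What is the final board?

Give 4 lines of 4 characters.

Answer: ..BB
B...
WWBB
W.WW

Derivation:
Move 1: B@(2,2) -> caps B=0 W=0
Move 2: W@(3,0) -> caps B=0 W=0
Move 3: B@(1,0) -> caps B=0 W=0
Move 4: W@(2,0) -> caps B=0 W=0
Move 5: B@(0,2) -> caps B=0 W=0
Move 6: W@(3,2) -> caps B=0 W=0
Move 7: B@(3,1) -> caps B=0 W=0
Move 8: W@(2,1) -> caps B=0 W=1
Move 9: B@(0,3) -> caps B=0 W=1
Move 10: W@(3,3) -> caps B=0 W=1
Move 11: B@(2,3) -> caps B=0 W=1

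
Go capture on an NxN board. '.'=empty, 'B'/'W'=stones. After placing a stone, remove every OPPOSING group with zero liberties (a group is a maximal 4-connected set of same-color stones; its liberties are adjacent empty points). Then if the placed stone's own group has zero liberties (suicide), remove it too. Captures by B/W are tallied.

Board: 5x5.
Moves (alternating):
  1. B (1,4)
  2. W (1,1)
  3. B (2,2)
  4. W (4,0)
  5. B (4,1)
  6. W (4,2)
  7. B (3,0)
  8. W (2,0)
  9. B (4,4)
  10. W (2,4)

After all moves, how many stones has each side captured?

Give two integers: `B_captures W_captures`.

Answer: 1 0

Derivation:
Move 1: B@(1,4) -> caps B=0 W=0
Move 2: W@(1,1) -> caps B=0 W=0
Move 3: B@(2,2) -> caps B=0 W=0
Move 4: W@(4,0) -> caps B=0 W=0
Move 5: B@(4,1) -> caps B=0 W=0
Move 6: W@(4,2) -> caps B=0 W=0
Move 7: B@(3,0) -> caps B=1 W=0
Move 8: W@(2,0) -> caps B=1 W=0
Move 9: B@(4,4) -> caps B=1 W=0
Move 10: W@(2,4) -> caps B=1 W=0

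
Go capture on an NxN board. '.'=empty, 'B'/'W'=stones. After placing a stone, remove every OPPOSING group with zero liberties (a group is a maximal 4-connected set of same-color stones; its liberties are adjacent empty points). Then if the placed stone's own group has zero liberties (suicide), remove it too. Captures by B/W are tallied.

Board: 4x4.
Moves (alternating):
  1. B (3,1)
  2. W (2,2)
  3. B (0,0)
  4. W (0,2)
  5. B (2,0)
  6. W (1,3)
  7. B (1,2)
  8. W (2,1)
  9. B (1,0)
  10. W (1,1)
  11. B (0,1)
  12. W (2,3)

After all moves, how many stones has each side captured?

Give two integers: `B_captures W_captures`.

Move 1: B@(3,1) -> caps B=0 W=0
Move 2: W@(2,2) -> caps B=0 W=0
Move 3: B@(0,0) -> caps B=0 W=0
Move 4: W@(0,2) -> caps B=0 W=0
Move 5: B@(2,0) -> caps B=0 W=0
Move 6: W@(1,3) -> caps B=0 W=0
Move 7: B@(1,2) -> caps B=0 W=0
Move 8: W@(2,1) -> caps B=0 W=0
Move 9: B@(1,0) -> caps B=0 W=0
Move 10: W@(1,1) -> caps B=0 W=1
Move 11: B@(0,1) -> caps B=0 W=1
Move 12: W@(2,3) -> caps B=0 W=1

Answer: 0 1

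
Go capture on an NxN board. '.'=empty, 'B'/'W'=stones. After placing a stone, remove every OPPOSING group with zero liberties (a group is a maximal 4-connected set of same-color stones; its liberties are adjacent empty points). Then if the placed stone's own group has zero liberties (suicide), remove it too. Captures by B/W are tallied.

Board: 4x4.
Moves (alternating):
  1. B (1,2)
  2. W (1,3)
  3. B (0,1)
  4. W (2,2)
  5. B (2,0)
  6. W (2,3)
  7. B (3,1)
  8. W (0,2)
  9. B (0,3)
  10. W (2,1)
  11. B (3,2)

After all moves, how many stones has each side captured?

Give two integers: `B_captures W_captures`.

Move 1: B@(1,2) -> caps B=0 W=0
Move 2: W@(1,3) -> caps B=0 W=0
Move 3: B@(0,1) -> caps B=0 W=0
Move 4: W@(2,2) -> caps B=0 W=0
Move 5: B@(2,0) -> caps B=0 W=0
Move 6: W@(2,3) -> caps B=0 W=0
Move 7: B@(3,1) -> caps B=0 W=0
Move 8: W@(0,2) -> caps B=0 W=0
Move 9: B@(0,3) -> caps B=1 W=0
Move 10: W@(2,1) -> caps B=1 W=0
Move 11: B@(3,2) -> caps B=1 W=0

Answer: 1 0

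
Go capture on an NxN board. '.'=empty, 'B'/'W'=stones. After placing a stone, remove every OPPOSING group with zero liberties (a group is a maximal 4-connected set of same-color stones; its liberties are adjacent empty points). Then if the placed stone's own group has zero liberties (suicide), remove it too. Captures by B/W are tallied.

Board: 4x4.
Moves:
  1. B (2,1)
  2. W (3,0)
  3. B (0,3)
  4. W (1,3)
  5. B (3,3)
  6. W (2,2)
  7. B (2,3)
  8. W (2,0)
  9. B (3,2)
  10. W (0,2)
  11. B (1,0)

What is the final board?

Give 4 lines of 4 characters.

Move 1: B@(2,1) -> caps B=0 W=0
Move 2: W@(3,0) -> caps B=0 W=0
Move 3: B@(0,3) -> caps B=0 W=0
Move 4: W@(1,3) -> caps B=0 W=0
Move 5: B@(3,3) -> caps B=0 W=0
Move 6: W@(2,2) -> caps B=0 W=0
Move 7: B@(2,3) -> caps B=0 W=0
Move 8: W@(2,0) -> caps B=0 W=0
Move 9: B@(3,2) -> caps B=0 W=0
Move 10: W@(0,2) -> caps B=0 W=1
Move 11: B@(1,0) -> caps B=0 W=1

Answer: ..W.
B..W
WBWB
W.BB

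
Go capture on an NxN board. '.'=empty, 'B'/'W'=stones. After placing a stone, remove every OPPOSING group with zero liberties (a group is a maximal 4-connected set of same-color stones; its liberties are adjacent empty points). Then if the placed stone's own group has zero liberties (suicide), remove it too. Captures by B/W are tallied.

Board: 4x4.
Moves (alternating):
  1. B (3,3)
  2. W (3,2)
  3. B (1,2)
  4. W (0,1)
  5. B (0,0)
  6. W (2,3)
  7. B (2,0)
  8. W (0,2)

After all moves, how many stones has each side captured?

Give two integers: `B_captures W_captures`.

Move 1: B@(3,3) -> caps B=0 W=0
Move 2: W@(3,2) -> caps B=0 W=0
Move 3: B@(1,2) -> caps B=0 W=0
Move 4: W@(0,1) -> caps B=0 W=0
Move 5: B@(0,0) -> caps B=0 W=0
Move 6: W@(2,3) -> caps B=0 W=1
Move 7: B@(2,0) -> caps B=0 W=1
Move 8: W@(0,2) -> caps B=0 W=1

Answer: 0 1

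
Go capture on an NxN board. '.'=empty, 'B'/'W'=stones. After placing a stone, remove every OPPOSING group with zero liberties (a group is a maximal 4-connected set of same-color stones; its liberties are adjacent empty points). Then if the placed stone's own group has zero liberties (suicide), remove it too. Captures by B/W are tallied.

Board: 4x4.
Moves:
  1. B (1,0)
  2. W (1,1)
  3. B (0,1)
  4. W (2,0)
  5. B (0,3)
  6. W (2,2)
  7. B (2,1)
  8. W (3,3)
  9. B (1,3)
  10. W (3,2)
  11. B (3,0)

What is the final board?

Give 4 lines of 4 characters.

Move 1: B@(1,0) -> caps B=0 W=0
Move 2: W@(1,1) -> caps B=0 W=0
Move 3: B@(0,1) -> caps B=0 W=0
Move 4: W@(2,0) -> caps B=0 W=0
Move 5: B@(0,3) -> caps B=0 W=0
Move 6: W@(2,2) -> caps B=0 W=0
Move 7: B@(2,1) -> caps B=0 W=0
Move 8: W@(3,3) -> caps B=0 W=0
Move 9: B@(1,3) -> caps B=0 W=0
Move 10: W@(3,2) -> caps B=0 W=0
Move 11: B@(3,0) -> caps B=1 W=0

Answer: .B.B
BW.B
.BW.
B.WW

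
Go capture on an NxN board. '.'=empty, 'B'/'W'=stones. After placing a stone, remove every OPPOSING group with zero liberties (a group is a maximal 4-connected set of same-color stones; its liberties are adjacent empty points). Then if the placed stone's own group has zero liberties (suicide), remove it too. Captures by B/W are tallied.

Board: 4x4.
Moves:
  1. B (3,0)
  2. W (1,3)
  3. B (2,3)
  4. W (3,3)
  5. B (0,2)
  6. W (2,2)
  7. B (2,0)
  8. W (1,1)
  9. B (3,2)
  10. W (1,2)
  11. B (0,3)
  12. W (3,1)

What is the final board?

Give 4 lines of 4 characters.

Move 1: B@(3,0) -> caps B=0 W=0
Move 2: W@(1,3) -> caps B=0 W=0
Move 3: B@(2,3) -> caps B=0 W=0
Move 4: W@(3,3) -> caps B=0 W=0
Move 5: B@(0,2) -> caps B=0 W=0
Move 6: W@(2,2) -> caps B=0 W=1
Move 7: B@(2,0) -> caps B=0 W=1
Move 8: W@(1,1) -> caps B=0 W=1
Move 9: B@(3,2) -> caps B=0 W=1
Move 10: W@(1,2) -> caps B=0 W=1
Move 11: B@(0,3) -> caps B=0 W=1
Move 12: W@(3,1) -> caps B=0 W=2

Answer: ..BB
.WWW
B.W.
BW.W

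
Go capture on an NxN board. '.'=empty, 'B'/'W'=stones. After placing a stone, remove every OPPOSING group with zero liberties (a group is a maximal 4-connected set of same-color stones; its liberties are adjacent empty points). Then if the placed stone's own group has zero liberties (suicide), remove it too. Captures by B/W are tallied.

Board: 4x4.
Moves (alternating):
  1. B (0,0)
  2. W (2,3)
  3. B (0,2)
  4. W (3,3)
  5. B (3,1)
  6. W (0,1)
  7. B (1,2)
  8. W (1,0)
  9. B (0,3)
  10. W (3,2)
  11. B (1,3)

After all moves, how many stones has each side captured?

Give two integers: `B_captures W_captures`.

Move 1: B@(0,0) -> caps B=0 W=0
Move 2: W@(2,3) -> caps B=0 W=0
Move 3: B@(0,2) -> caps B=0 W=0
Move 4: W@(3,3) -> caps B=0 W=0
Move 5: B@(3,1) -> caps B=0 W=0
Move 6: W@(0,1) -> caps B=0 W=0
Move 7: B@(1,2) -> caps B=0 W=0
Move 8: W@(1,0) -> caps B=0 W=1
Move 9: B@(0,3) -> caps B=0 W=1
Move 10: W@(3,2) -> caps B=0 W=1
Move 11: B@(1,3) -> caps B=0 W=1

Answer: 0 1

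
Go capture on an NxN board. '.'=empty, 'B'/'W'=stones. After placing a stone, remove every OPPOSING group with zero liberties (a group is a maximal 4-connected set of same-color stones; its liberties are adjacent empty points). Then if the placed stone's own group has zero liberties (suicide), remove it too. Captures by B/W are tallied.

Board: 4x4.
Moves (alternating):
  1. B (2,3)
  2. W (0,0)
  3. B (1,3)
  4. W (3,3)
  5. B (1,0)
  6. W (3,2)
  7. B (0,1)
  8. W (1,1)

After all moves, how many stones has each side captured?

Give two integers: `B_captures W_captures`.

Answer: 1 0

Derivation:
Move 1: B@(2,3) -> caps B=0 W=0
Move 2: W@(0,0) -> caps B=0 W=0
Move 3: B@(1,3) -> caps B=0 W=0
Move 4: W@(3,3) -> caps B=0 W=0
Move 5: B@(1,0) -> caps B=0 W=0
Move 6: W@(3,2) -> caps B=0 W=0
Move 7: B@(0,1) -> caps B=1 W=0
Move 8: W@(1,1) -> caps B=1 W=0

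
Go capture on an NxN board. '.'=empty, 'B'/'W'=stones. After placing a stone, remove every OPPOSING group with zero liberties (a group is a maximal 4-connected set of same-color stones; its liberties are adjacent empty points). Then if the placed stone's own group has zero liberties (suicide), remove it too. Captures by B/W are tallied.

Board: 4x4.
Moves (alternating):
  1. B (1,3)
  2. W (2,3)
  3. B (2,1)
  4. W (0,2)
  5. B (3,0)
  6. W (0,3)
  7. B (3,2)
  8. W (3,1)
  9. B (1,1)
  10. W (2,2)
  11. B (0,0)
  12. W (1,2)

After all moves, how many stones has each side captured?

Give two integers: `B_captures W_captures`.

Move 1: B@(1,3) -> caps B=0 W=0
Move 2: W@(2,3) -> caps B=0 W=0
Move 3: B@(2,1) -> caps B=0 W=0
Move 4: W@(0,2) -> caps B=0 W=0
Move 5: B@(3,0) -> caps B=0 W=0
Move 6: W@(0,3) -> caps B=0 W=0
Move 7: B@(3,2) -> caps B=0 W=0
Move 8: W@(3,1) -> caps B=0 W=0
Move 9: B@(1,1) -> caps B=0 W=0
Move 10: W@(2,2) -> caps B=0 W=0
Move 11: B@(0,0) -> caps B=0 W=0
Move 12: W@(1,2) -> caps B=0 W=1

Answer: 0 1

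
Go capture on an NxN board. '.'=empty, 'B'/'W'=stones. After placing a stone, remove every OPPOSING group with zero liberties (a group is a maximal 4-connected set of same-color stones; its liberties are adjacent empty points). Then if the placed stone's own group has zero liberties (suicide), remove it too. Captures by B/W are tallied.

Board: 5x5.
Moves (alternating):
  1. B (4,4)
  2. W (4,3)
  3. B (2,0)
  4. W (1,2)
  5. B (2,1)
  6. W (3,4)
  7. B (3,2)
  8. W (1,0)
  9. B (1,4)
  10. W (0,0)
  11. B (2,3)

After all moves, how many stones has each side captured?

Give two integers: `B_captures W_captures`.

Answer: 0 1

Derivation:
Move 1: B@(4,4) -> caps B=0 W=0
Move 2: W@(4,3) -> caps B=0 W=0
Move 3: B@(2,0) -> caps B=0 W=0
Move 4: W@(1,2) -> caps B=0 W=0
Move 5: B@(2,1) -> caps B=0 W=0
Move 6: W@(3,4) -> caps B=0 W=1
Move 7: B@(3,2) -> caps B=0 W=1
Move 8: W@(1,0) -> caps B=0 W=1
Move 9: B@(1,4) -> caps B=0 W=1
Move 10: W@(0,0) -> caps B=0 W=1
Move 11: B@(2,3) -> caps B=0 W=1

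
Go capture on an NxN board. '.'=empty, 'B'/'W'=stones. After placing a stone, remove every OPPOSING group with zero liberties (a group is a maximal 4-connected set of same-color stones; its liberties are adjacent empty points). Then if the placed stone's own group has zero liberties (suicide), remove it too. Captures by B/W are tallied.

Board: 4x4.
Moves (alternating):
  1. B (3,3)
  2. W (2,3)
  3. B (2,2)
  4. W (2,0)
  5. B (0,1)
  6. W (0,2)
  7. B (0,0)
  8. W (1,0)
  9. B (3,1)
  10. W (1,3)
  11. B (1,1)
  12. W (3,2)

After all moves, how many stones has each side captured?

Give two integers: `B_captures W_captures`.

Move 1: B@(3,3) -> caps B=0 W=0
Move 2: W@(2,3) -> caps B=0 W=0
Move 3: B@(2,2) -> caps B=0 W=0
Move 4: W@(2,0) -> caps B=0 W=0
Move 5: B@(0,1) -> caps B=0 W=0
Move 6: W@(0,2) -> caps B=0 W=0
Move 7: B@(0,0) -> caps B=0 W=0
Move 8: W@(1,0) -> caps B=0 W=0
Move 9: B@(3,1) -> caps B=0 W=0
Move 10: W@(1,3) -> caps B=0 W=0
Move 11: B@(1,1) -> caps B=0 W=0
Move 12: W@(3,2) -> caps B=0 W=1

Answer: 0 1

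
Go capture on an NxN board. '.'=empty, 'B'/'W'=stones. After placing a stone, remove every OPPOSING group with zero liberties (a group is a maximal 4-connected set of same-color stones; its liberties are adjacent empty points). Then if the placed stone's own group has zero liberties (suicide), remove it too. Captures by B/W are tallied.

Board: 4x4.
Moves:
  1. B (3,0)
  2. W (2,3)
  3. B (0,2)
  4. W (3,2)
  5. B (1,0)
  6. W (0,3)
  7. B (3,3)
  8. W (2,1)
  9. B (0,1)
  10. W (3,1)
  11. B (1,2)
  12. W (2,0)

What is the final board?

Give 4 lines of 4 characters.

Answer: .BBW
B.B.
WW.W
.WW.

Derivation:
Move 1: B@(3,0) -> caps B=0 W=0
Move 2: W@(2,3) -> caps B=0 W=0
Move 3: B@(0,2) -> caps B=0 W=0
Move 4: W@(3,2) -> caps B=0 W=0
Move 5: B@(1,0) -> caps B=0 W=0
Move 6: W@(0,3) -> caps B=0 W=0
Move 7: B@(3,3) -> caps B=0 W=0
Move 8: W@(2,1) -> caps B=0 W=0
Move 9: B@(0,1) -> caps B=0 W=0
Move 10: W@(3,1) -> caps B=0 W=0
Move 11: B@(1,2) -> caps B=0 W=0
Move 12: W@(2,0) -> caps B=0 W=1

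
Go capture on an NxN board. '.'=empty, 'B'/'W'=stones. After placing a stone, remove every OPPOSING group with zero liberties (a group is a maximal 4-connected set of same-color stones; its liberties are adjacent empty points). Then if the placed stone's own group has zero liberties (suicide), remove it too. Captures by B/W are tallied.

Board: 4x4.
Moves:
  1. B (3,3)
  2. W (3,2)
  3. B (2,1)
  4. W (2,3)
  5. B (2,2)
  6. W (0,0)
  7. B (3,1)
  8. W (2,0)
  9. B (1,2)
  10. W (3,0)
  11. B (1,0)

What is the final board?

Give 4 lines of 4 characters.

Answer: W...
B.B.
.BBW
.BW.

Derivation:
Move 1: B@(3,3) -> caps B=0 W=0
Move 2: W@(3,2) -> caps B=0 W=0
Move 3: B@(2,1) -> caps B=0 W=0
Move 4: W@(2,3) -> caps B=0 W=1
Move 5: B@(2,2) -> caps B=0 W=1
Move 6: W@(0,0) -> caps B=0 W=1
Move 7: B@(3,1) -> caps B=0 W=1
Move 8: W@(2,0) -> caps B=0 W=1
Move 9: B@(1,2) -> caps B=0 W=1
Move 10: W@(3,0) -> caps B=0 W=1
Move 11: B@(1,0) -> caps B=2 W=1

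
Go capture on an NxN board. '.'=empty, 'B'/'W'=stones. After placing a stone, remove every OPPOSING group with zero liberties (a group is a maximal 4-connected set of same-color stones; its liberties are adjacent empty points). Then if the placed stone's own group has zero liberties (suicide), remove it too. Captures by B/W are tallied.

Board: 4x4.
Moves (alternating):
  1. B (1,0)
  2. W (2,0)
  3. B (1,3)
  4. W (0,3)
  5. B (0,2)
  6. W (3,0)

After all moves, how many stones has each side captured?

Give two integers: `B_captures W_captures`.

Answer: 1 0

Derivation:
Move 1: B@(1,0) -> caps B=0 W=0
Move 2: W@(2,0) -> caps B=0 W=0
Move 3: B@(1,3) -> caps B=0 W=0
Move 4: W@(0,3) -> caps B=0 W=0
Move 5: B@(0,2) -> caps B=1 W=0
Move 6: W@(3,0) -> caps B=1 W=0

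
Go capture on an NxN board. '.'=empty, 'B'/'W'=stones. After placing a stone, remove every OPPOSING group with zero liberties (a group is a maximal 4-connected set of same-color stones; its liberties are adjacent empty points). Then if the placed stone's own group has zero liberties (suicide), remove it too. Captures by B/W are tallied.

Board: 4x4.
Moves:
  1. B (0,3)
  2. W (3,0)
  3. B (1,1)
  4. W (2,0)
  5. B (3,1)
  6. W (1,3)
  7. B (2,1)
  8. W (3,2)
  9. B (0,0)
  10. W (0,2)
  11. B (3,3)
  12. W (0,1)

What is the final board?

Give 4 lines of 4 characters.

Answer: BWW.
.B.W
WB..
WBWB

Derivation:
Move 1: B@(0,3) -> caps B=0 W=0
Move 2: W@(3,0) -> caps B=0 W=0
Move 3: B@(1,1) -> caps B=0 W=0
Move 4: W@(2,0) -> caps B=0 W=0
Move 5: B@(3,1) -> caps B=0 W=0
Move 6: W@(1,3) -> caps B=0 W=0
Move 7: B@(2,1) -> caps B=0 W=0
Move 8: W@(3,2) -> caps B=0 W=0
Move 9: B@(0,0) -> caps B=0 W=0
Move 10: W@(0,2) -> caps B=0 W=1
Move 11: B@(3,3) -> caps B=0 W=1
Move 12: W@(0,1) -> caps B=0 W=1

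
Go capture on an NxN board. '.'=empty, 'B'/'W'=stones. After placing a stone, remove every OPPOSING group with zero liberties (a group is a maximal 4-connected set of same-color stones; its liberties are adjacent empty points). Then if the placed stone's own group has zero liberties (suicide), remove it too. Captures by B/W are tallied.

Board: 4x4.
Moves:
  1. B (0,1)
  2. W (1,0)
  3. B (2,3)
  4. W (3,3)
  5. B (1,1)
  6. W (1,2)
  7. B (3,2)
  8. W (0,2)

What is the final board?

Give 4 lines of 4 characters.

Answer: .BW.
WBW.
...B
..B.

Derivation:
Move 1: B@(0,1) -> caps B=0 W=0
Move 2: W@(1,0) -> caps B=0 W=0
Move 3: B@(2,3) -> caps B=0 W=0
Move 4: W@(3,3) -> caps B=0 W=0
Move 5: B@(1,1) -> caps B=0 W=0
Move 6: W@(1,2) -> caps B=0 W=0
Move 7: B@(3,2) -> caps B=1 W=0
Move 8: W@(0,2) -> caps B=1 W=0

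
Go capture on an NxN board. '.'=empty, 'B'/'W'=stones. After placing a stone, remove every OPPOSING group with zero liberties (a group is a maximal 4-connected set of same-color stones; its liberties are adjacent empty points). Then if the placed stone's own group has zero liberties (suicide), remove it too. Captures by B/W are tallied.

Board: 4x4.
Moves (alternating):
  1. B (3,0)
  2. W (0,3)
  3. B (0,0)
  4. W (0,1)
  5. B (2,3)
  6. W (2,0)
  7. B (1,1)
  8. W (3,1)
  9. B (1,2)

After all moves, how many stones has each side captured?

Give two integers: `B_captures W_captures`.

Answer: 0 1

Derivation:
Move 1: B@(3,0) -> caps B=0 W=0
Move 2: W@(0,3) -> caps B=0 W=0
Move 3: B@(0,0) -> caps B=0 W=0
Move 4: W@(0,1) -> caps B=0 W=0
Move 5: B@(2,3) -> caps B=0 W=0
Move 6: W@(2,0) -> caps B=0 W=0
Move 7: B@(1,1) -> caps B=0 W=0
Move 8: W@(3,1) -> caps B=0 W=1
Move 9: B@(1,2) -> caps B=0 W=1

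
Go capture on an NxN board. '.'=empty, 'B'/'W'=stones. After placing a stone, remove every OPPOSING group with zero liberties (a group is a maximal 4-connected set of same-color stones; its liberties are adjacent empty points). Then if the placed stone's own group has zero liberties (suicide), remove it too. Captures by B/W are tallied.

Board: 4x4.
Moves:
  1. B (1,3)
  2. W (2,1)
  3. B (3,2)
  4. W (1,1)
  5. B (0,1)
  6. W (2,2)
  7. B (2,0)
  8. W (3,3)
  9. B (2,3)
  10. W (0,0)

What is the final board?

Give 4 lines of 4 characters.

Answer: WB..
.W.B
BWWB
..B.

Derivation:
Move 1: B@(1,3) -> caps B=0 W=0
Move 2: W@(2,1) -> caps B=0 W=0
Move 3: B@(3,2) -> caps B=0 W=0
Move 4: W@(1,1) -> caps B=0 W=0
Move 5: B@(0,1) -> caps B=0 W=0
Move 6: W@(2,2) -> caps B=0 W=0
Move 7: B@(2,0) -> caps B=0 W=0
Move 8: W@(3,3) -> caps B=0 W=0
Move 9: B@(2,3) -> caps B=1 W=0
Move 10: W@(0,0) -> caps B=1 W=0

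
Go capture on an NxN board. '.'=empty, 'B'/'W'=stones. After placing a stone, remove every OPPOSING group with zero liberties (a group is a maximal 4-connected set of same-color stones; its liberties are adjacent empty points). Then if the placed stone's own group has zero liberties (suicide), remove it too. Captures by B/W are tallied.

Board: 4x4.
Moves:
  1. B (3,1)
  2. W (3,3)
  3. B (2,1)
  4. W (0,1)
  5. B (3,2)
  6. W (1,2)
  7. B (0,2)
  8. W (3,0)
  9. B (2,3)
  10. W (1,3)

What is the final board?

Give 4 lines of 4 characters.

Move 1: B@(3,1) -> caps B=0 W=0
Move 2: W@(3,3) -> caps B=0 W=0
Move 3: B@(2,1) -> caps B=0 W=0
Move 4: W@(0,1) -> caps B=0 W=0
Move 5: B@(3,2) -> caps B=0 W=0
Move 6: W@(1,2) -> caps B=0 W=0
Move 7: B@(0,2) -> caps B=0 W=0
Move 8: W@(3,0) -> caps B=0 W=0
Move 9: B@(2,3) -> caps B=1 W=0
Move 10: W@(1,3) -> caps B=1 W=0

Answer: .WB.
..WW
.B.B
WBB.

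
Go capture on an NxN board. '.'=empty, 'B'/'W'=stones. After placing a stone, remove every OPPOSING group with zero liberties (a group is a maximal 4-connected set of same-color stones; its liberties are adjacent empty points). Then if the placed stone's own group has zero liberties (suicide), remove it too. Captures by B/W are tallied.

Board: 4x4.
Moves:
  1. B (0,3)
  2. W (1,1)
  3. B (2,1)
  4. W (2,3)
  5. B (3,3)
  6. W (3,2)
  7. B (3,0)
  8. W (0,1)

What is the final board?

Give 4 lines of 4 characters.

Answer: .W.B
.W..
.B.W
B.W.

Derivation:
Move 1: B@(0,3) -> caps B=0 W=0
Move 2: W@(1,1) -> caps B=0 W=0
Move 3: B@(2,1) -> caps B=0 W=0
Move 4: W@(2,3) -> caps B=0 W=0
Move 5: B@(3,3) -> caps B=0 W=0
Move 6: W@(3,2) -> caps B=0 W=1
Move 7: B@(3,0) -> caps B=0 W=1
Move 8: W@(0,1) -> caps B=0 W=1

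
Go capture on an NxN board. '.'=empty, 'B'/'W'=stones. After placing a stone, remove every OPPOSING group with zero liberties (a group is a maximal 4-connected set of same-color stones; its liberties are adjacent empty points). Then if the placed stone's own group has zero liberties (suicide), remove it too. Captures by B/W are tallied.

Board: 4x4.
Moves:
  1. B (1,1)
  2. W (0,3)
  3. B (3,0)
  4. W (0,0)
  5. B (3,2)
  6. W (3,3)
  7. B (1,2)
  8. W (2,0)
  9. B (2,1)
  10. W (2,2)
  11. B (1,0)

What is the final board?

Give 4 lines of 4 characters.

Answer: W..W
BBB.
.BW.
B.BW

Derivation:
Move 1: B@(1,1) -> caps B=0 W=0
Move 2: W@(0,3) -> caps B=0 W=0
Move 3: B@(3,0) -> caps B=0 W=0
Move 4: W@(0,0) -> caps B=0 W=0
Move 5: B@(3,2) -> caps B=0 W=0
Move 6: W@(3,3) -> caps B=0 W=0
Move 7: B@(1,2) -> caps B=0 W=0
Move 8: W@(2,0) -> caps B=0 W=0
Move 9: B@(2,1) -> caps B=0 W=0
Move 10: W@(2,2) -> caps B=0 W=0
Move 11: B@(1,0) -> caps B=1 W=0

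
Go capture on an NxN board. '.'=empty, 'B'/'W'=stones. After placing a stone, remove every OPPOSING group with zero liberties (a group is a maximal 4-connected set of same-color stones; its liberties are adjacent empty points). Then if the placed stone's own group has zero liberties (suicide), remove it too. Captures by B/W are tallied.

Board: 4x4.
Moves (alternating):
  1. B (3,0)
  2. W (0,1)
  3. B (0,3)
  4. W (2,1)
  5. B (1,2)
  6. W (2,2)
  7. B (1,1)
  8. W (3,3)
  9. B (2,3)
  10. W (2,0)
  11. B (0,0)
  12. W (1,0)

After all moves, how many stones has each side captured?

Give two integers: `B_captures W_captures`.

Move 1: B@(3,0) -> caps B=0 W=0
Move 2: W@(0,1) -> caps B=0 W=0
Move 3: B@(0,3) -> caps B=0 W=0
Move 4: W@(2,1) -> caps B=0 W=0
Move 5: B@(1,2) -> caps B=0 W=0
Move 6: W@(2,2) -> caps B=0 W=0
Move 7: B@(1,1) -> caps B=0 W=0
Move 8: W@(3,3) -> caps B=0 W=0
Move 9: B@(2,3) -> caps B=0 W=0
Move 10: W@(2,0) -> caps B=0 W=0
Move 11: B@(0,0) -> caps B=0 W=0
Move 12: W@(1,0) -> caps B=0 W=1

Answer: 0 1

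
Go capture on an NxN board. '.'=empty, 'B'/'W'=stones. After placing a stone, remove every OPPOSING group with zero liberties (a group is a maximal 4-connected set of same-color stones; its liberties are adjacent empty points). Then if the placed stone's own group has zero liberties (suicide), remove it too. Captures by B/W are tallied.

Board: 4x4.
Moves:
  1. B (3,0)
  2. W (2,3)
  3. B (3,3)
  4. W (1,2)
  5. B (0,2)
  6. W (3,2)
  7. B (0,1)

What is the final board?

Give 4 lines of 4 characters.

Move 1: B@(3,0) -> caps B=0 W=0
Move 2: W@(2,3) -> caps B=0 W=0
Move 3: B@(3,3) -> caps B=0 W=0
Move 4: W@(1,2) -> caps B=0 W=0
Move 5: B@(0,2) -> caps B=0 W=0
Move 6: W@(3,2) -> caps B=0 W=1
Move 7: B@(0,1) -> caps B=0 W=1

Answer: .BB.
..W.
...W
B.W.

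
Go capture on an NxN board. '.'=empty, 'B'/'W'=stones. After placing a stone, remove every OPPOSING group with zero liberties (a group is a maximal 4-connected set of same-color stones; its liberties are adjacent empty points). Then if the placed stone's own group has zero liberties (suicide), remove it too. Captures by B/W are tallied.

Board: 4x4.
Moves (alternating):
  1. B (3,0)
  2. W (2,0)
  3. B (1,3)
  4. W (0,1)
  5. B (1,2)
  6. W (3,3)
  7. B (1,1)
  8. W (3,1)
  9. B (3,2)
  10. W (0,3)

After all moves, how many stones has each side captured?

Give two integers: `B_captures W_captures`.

Answer: 0 1

Derivation:
Move 1: B@(3,0) -> caps B=0 W=0
Move 2: W@(2,0) -> caps B=0 W=0
Move 3: B@(1,3) -> caps B=0 W=0
Move 4: W@(0,1) -> caps B=0 W=0
Move 5: B@(1,2) -> caps B=0 W=0
Move 6: W@(3,3) -> caps B=0 W=0
Move 7: B@(1,1) -> caps B=0 W=0
Move 8: W@(3,1) -> caps B=0 W=1
Move 9: B@(3,2) -> caps B=0 W=1
Move 10: W@(0,3) -> caps B=0 W=1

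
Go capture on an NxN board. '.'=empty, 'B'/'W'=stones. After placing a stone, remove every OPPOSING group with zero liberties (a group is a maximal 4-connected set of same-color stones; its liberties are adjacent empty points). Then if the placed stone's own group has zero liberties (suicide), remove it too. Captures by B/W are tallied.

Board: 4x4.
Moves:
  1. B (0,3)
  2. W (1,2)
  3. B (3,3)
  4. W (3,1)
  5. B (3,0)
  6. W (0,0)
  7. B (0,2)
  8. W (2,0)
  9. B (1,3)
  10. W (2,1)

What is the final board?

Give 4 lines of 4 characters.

Move 1: B@(0,3) -> caps B=0 W=0
Move 2: W@(1,2) -> caps B=0 W=0
Move 3: B@(3,3) -> caps B=0 W=0
Move 4: W@(3,1) -> caps B=0 W=0
Move 5: B@(3,0) -> caps B=0 W=0
Move 6: W@(0,0) -> caps B=0 W=0
Move 7: B@(0,2) -> caps B=0 W=0
Move 8: W@(2,0) -> caps B=0 W=1
Move 9: B@(1,3) -> caps B=0 W=1
Move 10: W@(2,1) -> caps B=0 W=1

Answer: W.BB
..WB
WW..
.W.B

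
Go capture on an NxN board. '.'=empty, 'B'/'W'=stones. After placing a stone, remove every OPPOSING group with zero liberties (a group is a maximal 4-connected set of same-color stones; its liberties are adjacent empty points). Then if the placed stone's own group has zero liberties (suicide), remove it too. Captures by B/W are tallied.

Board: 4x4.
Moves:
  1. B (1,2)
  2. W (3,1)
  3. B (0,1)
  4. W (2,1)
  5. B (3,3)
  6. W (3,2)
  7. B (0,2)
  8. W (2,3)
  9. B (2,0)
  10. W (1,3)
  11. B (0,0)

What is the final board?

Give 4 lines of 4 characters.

Answer: BBB.
..BW
BW.W
.WW.

Derivation:
Move 1: B@(1,2) -> caps B=0 W=0
Move 2: W@(3,1) -> caps B=0 W=0
Move 3: B@(0,1) -> caps B=0 W=0
Move 4: W@(2,1) -> caps B=0 W=0
Move 5: B@(3,3) -> caps B=0 W=0
Move 6: W@(3,2) -> caps B=0 W=0
Move 7: B@(0,2) -> caps B=0 W=0
Move 8: W@(2,3) -> caps B=0 W=1
Move 9: B@(2,0) -> caps B=0 W=1
Move 10: W@(1,3) -> caps B=0 W=1
Move 11: B@(0,0) -> caps B=0 W=1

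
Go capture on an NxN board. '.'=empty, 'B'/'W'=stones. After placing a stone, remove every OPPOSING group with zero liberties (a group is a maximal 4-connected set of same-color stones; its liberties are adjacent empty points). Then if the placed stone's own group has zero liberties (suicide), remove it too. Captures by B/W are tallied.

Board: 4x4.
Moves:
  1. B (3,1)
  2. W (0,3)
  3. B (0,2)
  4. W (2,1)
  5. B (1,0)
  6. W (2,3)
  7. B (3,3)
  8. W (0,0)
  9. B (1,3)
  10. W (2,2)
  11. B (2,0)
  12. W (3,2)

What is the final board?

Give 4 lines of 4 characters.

Move 1: B@(3,1) -> caps B=0 W=0
Move 2: W@(0,3) -> caps B=0 W=0
Move 3: B@(0,2) -> caps B=0 W=0
Move 4: W@(2,1) -> caps B=0 W=0
Move 5: B@(1,0) -> caps B=0 W=0
Move 6: W@(2,3) -> caps B=0 W=0
Move 7: B@(3,3) -> caps B=0 W=0
Move 8: W@(0,0) -> caps B=0 W=0
Move 9: B@(1,3) -> caps B=1 W=0
Move 10: W@(2,2) -> caps B=1 W=0
Move 11: B@(2,0) -> caps B=1 W=0
Move 12: W@(3,2) -> caps B=1 W=1

Answer: W.B.
B..B
BWWW
.BW.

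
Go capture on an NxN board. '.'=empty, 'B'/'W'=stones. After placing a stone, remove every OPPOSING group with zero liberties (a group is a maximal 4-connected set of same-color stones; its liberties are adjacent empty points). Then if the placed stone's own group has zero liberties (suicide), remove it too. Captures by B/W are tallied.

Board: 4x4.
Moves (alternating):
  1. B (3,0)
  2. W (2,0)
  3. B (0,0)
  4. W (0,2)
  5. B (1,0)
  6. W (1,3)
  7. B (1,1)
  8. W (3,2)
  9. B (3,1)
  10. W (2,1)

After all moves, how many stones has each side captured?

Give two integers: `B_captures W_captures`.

Move 1: B@(3,0) -> caps B=0 W=0
Move 2: W@(2,0) -> caps B=0 W=0
Move 3: B@(0,0) -> caps B=0 W=0
Move 4: W@(0,2) -> caps B=0 W=0
Move 5: B@(1,0) -> caps B=0 W=0
Move 6: W@(1,3) -> caps B=0 W=0
Move 7: B@(1,1) -> caps B=0 W=0
Move 8: W@(3,2) -> caps B=0 W=0
Move 9: B@(3,1) -> caps B=0 W=0
Move 10: W@(2,1) -> caps B=0 W=2

Answer: 0 2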